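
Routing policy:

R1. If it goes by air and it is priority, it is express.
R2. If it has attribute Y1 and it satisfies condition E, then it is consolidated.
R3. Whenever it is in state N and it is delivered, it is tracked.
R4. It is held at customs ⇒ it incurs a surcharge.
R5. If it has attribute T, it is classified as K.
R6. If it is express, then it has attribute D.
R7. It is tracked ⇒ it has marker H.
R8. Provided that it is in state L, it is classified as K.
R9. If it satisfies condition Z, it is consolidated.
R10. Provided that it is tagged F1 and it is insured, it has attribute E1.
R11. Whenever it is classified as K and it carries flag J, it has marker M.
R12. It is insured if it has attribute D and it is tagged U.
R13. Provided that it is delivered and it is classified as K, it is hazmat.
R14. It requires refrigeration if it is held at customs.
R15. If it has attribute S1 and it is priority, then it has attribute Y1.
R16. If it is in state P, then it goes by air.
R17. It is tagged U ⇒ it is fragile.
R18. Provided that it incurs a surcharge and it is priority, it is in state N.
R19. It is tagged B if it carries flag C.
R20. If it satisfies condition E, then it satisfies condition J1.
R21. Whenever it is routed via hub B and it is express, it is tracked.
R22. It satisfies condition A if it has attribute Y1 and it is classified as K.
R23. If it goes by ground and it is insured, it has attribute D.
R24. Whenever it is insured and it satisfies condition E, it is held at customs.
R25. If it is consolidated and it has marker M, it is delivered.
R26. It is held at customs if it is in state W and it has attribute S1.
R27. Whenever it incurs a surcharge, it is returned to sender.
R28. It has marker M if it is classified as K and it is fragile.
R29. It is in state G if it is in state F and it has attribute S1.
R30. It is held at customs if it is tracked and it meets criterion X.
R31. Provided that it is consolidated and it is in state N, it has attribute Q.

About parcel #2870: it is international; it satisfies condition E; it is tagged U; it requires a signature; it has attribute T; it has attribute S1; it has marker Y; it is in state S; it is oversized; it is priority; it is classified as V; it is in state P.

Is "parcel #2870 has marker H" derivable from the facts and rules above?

By R5 (it has attribute T): it is classified as K.
By R15 (it has attribute S1, it is priority): it has attribute Y1.
By R16 (it is in state P): it goes by air.
By R17 (it is tagged U): it is fragile.
By R28 (it is classified as K, it is fragile): it has marker M.
By R1 (it goes by air, it is priority): it is express.
By R2 (it has attribute Y1, it satisfies condition E): it is consolidated.
By R6 (it is express): it has attribute D.
By R12 (it has attribute D, it is tagged U): it is insured.
By R24 (it is insured, it satisfies condition E): it is held at customs.
By R25 (it is consolidated, it has marker M): it is delivered.
By R4 (it is held at customs): it incurs a surcharge.
By R18 (it incurs a surcharge, it is priority): it is in state N.
By R3 (it is in state N, it is delivered): it is tracked.
By R7 (it is tracked): it has marker H.

Yes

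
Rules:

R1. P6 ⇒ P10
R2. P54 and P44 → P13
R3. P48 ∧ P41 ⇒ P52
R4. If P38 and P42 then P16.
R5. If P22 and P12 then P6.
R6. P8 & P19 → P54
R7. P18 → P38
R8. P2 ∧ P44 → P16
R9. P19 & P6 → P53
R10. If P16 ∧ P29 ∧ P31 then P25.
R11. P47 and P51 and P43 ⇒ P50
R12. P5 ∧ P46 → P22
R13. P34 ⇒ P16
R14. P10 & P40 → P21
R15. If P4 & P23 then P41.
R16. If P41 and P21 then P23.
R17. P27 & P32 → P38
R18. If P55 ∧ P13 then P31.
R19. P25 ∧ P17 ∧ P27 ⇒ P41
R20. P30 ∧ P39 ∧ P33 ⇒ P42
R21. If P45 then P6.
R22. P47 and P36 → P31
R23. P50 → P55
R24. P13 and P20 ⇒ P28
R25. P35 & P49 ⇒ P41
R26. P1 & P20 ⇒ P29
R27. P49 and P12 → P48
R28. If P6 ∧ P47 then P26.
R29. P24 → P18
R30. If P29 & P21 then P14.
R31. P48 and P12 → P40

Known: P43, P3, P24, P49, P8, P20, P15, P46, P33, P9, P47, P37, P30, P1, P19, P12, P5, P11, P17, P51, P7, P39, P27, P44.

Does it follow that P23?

Yes

P54  (by R6: P8, P19)
P50  (by R11: P47, P51, P43)
P22  (by R12: P5, P46)
P42  (by R20: P30, P39, P33)
P55  (by R23: P50)
P29  (by R26: P1, P20)
P48  (by R27: P49, P12)
P18  (by R29: P24)
P40  (by R31: P48, P12)
P13  (by R2: P54, P44)
P6  (by R5: P22, P12)
P38  (by R7: P18)
P31  (by R18: P55, P13)
P10  (by R1: P6)
P16  (by R4: P38, P42)
P25  (by R10: P16, P29, P31)
P21  (by R14: P10, P40)
P41  (by R19: P25, P17, P27)
P23  (by R16: P41, P21)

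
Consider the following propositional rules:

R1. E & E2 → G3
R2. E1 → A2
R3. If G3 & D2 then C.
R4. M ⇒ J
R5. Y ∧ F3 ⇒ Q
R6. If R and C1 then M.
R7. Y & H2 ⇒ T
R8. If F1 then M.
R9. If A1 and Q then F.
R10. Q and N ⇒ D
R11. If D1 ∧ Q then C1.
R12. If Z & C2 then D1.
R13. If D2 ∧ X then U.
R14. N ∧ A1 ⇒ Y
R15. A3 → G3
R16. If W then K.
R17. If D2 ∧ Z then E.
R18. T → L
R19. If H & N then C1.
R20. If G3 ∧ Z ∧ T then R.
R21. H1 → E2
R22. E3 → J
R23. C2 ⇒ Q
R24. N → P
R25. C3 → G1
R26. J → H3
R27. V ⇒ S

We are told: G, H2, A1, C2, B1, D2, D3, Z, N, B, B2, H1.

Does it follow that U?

Forward chaining from the given facts derives: D1, Y, E, E2, Q, P, G3, C, T, F, D, C1, L, R, M, J, H3.
The only rule concluding U is R13, which needs X; that is never established.

No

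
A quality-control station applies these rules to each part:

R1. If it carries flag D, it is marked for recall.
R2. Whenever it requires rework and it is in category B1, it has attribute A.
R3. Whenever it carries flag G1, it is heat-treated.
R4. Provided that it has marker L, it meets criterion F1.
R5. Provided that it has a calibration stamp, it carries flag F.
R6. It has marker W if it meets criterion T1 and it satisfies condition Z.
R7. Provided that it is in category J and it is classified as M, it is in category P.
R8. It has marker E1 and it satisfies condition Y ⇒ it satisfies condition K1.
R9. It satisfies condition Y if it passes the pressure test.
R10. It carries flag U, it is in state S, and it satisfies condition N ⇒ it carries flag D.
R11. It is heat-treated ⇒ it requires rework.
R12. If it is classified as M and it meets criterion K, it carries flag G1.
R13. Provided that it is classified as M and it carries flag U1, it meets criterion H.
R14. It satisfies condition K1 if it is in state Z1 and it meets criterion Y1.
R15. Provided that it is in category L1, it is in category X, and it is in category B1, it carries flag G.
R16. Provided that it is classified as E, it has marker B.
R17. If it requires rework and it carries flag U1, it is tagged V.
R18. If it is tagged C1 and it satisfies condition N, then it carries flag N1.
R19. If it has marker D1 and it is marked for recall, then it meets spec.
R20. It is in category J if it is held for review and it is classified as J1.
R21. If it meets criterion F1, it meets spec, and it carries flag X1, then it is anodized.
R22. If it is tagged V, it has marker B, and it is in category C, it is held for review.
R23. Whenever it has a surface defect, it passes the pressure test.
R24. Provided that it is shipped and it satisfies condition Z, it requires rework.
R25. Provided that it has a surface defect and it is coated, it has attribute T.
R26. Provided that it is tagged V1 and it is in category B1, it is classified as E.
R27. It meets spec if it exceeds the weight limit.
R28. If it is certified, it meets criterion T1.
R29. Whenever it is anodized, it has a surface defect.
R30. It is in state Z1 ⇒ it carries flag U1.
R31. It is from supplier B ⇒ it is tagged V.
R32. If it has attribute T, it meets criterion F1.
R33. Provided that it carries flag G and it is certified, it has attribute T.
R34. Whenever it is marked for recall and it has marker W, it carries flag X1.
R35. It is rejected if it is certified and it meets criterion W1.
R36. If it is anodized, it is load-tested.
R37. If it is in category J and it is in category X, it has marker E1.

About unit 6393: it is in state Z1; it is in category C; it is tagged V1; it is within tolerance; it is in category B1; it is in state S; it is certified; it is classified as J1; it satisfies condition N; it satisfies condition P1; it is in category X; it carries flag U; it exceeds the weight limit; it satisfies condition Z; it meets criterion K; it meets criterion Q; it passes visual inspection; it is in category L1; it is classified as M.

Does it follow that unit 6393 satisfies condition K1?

By R10 (it carries flag U, it is in state S, it satisfies condition N): it carries flag D.
By R12 (it is classified as M, it meets criterion K): it carries flag G1.
By R15 (it is in category L1, it is in category X, it is in category B1): it carries flag G.
By R26 (it is tagged V1, it is in category B1): it is classified as E.
By R27 (it exceeds the weight limit): it meets spec.
By R28 (it is certified): it meets criterion T1.
By R30 (it is in state Z1): it carries flag U1.
By R33 (it carries flag G, it is certified): it has attribute T.
By R1 (it carries flag D): it is marked for recall.
By R3 (it carries flag G1): it is heat-treated.
By R6 (it meets criterion T1, it satisfies condition Z): it has marker W.
By R11 (it is heat-treated): it requires rework.
By R16 (it is classified as E): it has marker B.
By R17 (it requires rework, it carries flag U1): it is tagged V.
By R22 (it is tagged V, it has marker B, it is in category C): it is held for review.
By R32 (it has attribute T): it meets criterion F1.
By R34 (it is marked for recall, it has marker W): it carries flag X1.
By R20 (it is held for review, it is classified as J1): it is in category J.
By R21 (it meets criterion F1, it meets spec, it carries flag X1): it is anodized.
By R29 (it is anodized): it has a surface defect.
By R37 (it is in category J, it is in category X): it has marker E1.
By R23 (it has a surface defect): it passes the pressure test.
By R9 (it passes the pressure test): it satisfies condition Y.
By R8 (it has marker E1, it satisfies condition Y): it satisfies condition K1.

Yes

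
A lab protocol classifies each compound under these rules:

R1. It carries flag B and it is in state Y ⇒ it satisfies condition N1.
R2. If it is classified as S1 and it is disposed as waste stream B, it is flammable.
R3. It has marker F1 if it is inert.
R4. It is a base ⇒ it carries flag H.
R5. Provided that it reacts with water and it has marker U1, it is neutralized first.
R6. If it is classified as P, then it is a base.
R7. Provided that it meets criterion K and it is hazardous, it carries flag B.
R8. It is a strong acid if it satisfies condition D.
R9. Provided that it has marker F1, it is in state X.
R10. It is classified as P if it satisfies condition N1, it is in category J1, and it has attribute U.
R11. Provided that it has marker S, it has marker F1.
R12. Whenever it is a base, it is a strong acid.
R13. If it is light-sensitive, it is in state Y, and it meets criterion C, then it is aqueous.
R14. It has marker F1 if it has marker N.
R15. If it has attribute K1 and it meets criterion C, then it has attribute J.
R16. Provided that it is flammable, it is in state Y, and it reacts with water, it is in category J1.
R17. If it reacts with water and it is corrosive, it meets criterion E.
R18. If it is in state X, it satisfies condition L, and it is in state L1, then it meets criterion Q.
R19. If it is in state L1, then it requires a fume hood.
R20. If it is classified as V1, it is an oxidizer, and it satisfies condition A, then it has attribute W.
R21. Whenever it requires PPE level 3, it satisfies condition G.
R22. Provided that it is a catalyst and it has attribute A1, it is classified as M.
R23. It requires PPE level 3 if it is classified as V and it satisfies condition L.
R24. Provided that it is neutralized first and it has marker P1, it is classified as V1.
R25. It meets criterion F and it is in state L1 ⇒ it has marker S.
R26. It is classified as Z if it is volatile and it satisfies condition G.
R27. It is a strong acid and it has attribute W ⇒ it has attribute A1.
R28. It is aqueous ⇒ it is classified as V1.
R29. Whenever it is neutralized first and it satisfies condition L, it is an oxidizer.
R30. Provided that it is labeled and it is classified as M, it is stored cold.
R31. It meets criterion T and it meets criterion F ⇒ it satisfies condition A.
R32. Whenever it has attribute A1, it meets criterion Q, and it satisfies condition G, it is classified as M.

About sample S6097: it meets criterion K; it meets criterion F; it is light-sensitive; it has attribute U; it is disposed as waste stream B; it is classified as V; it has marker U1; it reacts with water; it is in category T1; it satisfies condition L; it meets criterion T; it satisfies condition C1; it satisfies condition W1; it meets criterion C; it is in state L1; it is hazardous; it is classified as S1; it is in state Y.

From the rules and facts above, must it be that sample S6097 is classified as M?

By R2 (it is classified as S1, it is disposed as waste stream B): it is flammable.
By R5 (it reacts with water, it has marker U1): it is neutralized first.
By R7 (it meets criterion K, it is hazardous): it carries flag B.
By R13 (it is light-sensitive, it is in state Y, it meets criterion C): it is aqueous.
By R16 (it is flammable, it is in state Y, it reacts with water): it is in category J1.
By R23 (it is classified as V, it satisfies condition L): it requires PPE level 3.
By R25 (it meets criterion F, it is in state L1): it has marker S.
By R28 (it is aqueous): it is classified as V1.
By R29 (it is neutralized first, it satisfies condition L): it is an oxidizer.
By R31 (it meets criterion T, it meets criterion F): it satisfies condition A.
By R1 (it carries flag B, it is in state Y): it satisfies condition N1.
By R10 (it satisfies condition N1, it is in category J1, it has attribute U): it is classified as P.
By R11 (it has marker S): it has marker F1.
By R20 (it is classified as V1, it is an oxidizer, it satisfies condition A): it has attribute W.
By R21 (it requires PPE level 3): it satisfies condition G.
By R6 (it is classified as P): it is a base.
By R9 (it has marker F1): it is in state X.
By R12 (it is a base): it is a strong acid.
By R18 (it is in state X, it satisfies condition L, it is in state L1): it meets criterion Q.
By R27 (it is a strong acid, it has attribute W): it has attribute A1.
By R32 (it has attribute A1, it meets criterion Q, it satisfies condition G): it is classified as M.

Yes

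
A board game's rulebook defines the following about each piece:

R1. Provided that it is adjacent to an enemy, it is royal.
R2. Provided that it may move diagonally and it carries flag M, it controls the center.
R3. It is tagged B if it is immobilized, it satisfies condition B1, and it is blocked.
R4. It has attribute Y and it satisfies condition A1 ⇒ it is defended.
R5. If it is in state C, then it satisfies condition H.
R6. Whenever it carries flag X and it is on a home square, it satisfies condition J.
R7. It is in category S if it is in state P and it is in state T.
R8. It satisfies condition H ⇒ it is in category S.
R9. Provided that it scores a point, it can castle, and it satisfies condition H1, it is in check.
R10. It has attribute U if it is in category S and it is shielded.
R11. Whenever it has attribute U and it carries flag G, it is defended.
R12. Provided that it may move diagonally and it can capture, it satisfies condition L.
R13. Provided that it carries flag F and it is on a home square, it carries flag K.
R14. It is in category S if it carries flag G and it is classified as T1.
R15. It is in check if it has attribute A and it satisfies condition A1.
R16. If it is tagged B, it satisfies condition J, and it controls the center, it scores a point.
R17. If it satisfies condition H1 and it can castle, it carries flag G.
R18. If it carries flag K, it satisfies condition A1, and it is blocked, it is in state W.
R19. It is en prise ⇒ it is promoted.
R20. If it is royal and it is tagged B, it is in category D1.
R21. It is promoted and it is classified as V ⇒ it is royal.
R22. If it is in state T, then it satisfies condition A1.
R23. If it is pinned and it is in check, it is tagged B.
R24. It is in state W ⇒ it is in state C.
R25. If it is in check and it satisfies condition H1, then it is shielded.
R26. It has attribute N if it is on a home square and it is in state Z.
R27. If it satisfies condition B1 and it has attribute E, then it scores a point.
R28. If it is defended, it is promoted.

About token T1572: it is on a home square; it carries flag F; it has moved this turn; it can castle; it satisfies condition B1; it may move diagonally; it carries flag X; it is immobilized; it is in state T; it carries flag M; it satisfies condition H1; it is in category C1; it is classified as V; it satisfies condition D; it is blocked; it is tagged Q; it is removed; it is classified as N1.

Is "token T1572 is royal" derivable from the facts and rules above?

By R2 (it may move diagonally, it carries flag M): it controls the center.
By R3 (it is immobilized, it satisfies condition B1, it is blocked): it is tagged B.
By R6 (it carries flag X, it is on a home square): it satisfies condition J.
By R13 (it carries flag F, it is on a home square): it carries flag K.
By R16 (it is tagged B, it satisfies condition J, it controls the center): it scores a point.
By R17 (it satisfies condition H1, it can castle): it carries flag G.
By R22 (it is in state T): it satisfies condition A1.
By R9 (it scores a point, it can castle, it satisfies condition H1): it is in check.
By R18 (it carries flag K, it satisfies condition A1, it is blocked): it is in state W.
By R24 (it is in state W): it is in state C.
By R25 (it is in check, it satisfies condition H1): it is shielded.
By R5 (it is in state C): it satisfies condition H.
By R8 (it satisfies condition H): it is in category S.
By R10 (it is in category S, it is shielded): it has attribute U.
By R11 (it has attribute U, it carries flag G): it is defended.
By R28 (it is defended): it is promoted.
By R21 (it is promoted, it is classified as V): it is royal.

Yes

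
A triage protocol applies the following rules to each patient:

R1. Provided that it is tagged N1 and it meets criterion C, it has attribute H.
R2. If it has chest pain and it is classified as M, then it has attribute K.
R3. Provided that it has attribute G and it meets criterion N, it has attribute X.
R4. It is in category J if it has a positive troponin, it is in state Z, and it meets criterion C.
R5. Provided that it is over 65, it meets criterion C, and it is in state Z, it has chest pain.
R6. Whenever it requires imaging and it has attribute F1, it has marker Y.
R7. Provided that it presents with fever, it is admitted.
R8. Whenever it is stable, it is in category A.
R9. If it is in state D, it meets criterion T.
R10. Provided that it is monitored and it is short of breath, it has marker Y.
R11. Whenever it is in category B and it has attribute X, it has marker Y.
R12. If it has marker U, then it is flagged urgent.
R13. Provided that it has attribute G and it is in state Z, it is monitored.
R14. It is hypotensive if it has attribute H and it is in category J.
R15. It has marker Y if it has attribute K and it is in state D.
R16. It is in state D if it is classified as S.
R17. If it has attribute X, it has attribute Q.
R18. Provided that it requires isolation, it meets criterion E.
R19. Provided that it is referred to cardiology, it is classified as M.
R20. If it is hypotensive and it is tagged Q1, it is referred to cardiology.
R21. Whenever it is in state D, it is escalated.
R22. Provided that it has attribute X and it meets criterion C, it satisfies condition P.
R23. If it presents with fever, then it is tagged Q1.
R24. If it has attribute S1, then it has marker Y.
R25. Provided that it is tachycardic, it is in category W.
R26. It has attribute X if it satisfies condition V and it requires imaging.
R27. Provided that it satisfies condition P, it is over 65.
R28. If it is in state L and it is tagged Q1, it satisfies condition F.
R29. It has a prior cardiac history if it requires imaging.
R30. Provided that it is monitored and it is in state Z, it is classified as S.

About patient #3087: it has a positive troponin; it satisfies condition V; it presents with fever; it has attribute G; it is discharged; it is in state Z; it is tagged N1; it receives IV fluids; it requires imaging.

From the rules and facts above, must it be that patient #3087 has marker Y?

Forward chaining from the given facts derives: is admitted, is monitored, is tagged Q1, has attribute X, has a prior cardiac history, is classified as S, is in state D, has attribute Q, is escalated, meets criterion T.
Rules concluding "it has marker Y": R6 needs "it has attribute F1"; R10 needs "it is short of breath"; R11 needs "it is in category B"; R15 needs "it has attribute K"; R24 needs "it has attribute S1" — none of these are established.

No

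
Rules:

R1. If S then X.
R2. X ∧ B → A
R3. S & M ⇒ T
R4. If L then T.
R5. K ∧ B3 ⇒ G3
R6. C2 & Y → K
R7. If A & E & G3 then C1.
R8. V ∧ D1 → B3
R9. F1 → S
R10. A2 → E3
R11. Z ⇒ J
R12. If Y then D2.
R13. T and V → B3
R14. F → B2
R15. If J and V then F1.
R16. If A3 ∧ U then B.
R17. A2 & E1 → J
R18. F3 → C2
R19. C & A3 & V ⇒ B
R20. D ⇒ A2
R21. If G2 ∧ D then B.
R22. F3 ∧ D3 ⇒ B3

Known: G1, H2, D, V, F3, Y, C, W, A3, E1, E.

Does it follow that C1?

Forward chaining from the given facts derives: D2, C2, B, A2, K, E3, J, F1, S, X, A.
The only rule concluding C1 is R7, which needs G3; that is never established.

No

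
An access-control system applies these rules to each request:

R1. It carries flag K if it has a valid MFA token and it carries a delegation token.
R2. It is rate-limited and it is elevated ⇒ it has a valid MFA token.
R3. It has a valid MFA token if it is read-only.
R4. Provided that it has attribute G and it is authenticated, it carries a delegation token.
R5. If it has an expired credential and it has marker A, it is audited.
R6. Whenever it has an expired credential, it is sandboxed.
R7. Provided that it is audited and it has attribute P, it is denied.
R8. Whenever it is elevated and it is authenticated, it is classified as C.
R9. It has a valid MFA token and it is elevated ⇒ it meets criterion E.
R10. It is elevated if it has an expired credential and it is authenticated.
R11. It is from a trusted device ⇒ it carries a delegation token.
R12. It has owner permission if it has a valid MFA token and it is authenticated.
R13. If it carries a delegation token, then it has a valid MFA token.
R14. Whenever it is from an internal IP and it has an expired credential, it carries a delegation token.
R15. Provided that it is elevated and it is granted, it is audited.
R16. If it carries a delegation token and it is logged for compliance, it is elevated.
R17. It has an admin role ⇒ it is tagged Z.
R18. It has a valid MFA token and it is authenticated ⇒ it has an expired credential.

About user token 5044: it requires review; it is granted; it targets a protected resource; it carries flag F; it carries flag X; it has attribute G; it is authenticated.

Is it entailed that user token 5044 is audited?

By R4 (it has attribute G, it is authenticated): it carries a delegation token.
By R13 (it carries a delegation token): it has a valid MFA token.
By R18 (it has a valid MFA token, it is authenticated): it has an expired credential.
By R10 (it has an expired credential, it is authenticated): it is elevated.
By R15 (it is elevated, it is granted): it is audited.

Yes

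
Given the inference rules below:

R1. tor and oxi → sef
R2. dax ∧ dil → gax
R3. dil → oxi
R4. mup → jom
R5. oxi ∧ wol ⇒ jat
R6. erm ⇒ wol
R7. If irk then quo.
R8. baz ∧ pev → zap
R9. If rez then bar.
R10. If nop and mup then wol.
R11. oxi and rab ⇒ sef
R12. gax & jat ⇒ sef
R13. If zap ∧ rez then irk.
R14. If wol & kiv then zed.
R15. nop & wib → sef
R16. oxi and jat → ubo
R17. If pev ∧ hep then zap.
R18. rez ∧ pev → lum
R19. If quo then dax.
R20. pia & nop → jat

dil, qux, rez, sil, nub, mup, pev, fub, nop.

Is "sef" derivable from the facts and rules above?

No

Forward chaining from the given facts derives: oxi, jom, bar, wol, lum, jat, ubo.
Rules concluding sef: R1 needs tor; R11 needs rab; R12 needs gax; R15 needs wib — none of these are established.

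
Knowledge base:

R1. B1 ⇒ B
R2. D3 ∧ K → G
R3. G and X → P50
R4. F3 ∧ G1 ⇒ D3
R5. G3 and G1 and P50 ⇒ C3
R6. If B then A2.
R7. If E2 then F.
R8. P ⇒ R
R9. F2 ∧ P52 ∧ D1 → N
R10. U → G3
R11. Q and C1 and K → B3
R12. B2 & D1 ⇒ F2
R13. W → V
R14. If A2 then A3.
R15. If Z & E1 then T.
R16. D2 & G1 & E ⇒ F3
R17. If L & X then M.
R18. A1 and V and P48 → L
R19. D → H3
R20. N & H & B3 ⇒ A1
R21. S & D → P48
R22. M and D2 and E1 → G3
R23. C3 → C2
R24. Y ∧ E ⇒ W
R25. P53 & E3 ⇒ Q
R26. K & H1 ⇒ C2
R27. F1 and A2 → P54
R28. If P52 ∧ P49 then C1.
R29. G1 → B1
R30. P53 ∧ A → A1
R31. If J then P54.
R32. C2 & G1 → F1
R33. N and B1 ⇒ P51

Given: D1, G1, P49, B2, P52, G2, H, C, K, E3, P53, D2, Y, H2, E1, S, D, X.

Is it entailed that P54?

No

Forward chaining from the given facts derives: F2, H3, P48, Q, C1, B1, B, A2, N, B3, A3, A1, P51.
Rules concluding P54: R27 needs F1; R31 needs J — none of these are established.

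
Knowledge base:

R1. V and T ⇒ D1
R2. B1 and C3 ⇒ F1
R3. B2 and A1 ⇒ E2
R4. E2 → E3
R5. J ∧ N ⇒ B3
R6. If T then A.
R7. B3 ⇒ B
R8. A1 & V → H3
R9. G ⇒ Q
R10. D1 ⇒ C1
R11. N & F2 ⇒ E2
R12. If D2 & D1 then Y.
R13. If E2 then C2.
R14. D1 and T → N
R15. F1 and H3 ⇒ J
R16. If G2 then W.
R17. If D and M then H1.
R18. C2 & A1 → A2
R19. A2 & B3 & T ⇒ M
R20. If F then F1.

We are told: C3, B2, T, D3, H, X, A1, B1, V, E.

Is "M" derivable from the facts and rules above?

Yes

D1  (by R1: V, T)
F1  (by R2: B1, C3)
E2  (by R3: B2, A1)
H3  (by R8: A1, V)
C2  (by R13: E2)
N  (by R14: D1, T)
J  (by R15: F1, H3)
A2  (by R18: C2, A1)
B3  (by R5: J, N)
M  (by R19: A2, B3, T)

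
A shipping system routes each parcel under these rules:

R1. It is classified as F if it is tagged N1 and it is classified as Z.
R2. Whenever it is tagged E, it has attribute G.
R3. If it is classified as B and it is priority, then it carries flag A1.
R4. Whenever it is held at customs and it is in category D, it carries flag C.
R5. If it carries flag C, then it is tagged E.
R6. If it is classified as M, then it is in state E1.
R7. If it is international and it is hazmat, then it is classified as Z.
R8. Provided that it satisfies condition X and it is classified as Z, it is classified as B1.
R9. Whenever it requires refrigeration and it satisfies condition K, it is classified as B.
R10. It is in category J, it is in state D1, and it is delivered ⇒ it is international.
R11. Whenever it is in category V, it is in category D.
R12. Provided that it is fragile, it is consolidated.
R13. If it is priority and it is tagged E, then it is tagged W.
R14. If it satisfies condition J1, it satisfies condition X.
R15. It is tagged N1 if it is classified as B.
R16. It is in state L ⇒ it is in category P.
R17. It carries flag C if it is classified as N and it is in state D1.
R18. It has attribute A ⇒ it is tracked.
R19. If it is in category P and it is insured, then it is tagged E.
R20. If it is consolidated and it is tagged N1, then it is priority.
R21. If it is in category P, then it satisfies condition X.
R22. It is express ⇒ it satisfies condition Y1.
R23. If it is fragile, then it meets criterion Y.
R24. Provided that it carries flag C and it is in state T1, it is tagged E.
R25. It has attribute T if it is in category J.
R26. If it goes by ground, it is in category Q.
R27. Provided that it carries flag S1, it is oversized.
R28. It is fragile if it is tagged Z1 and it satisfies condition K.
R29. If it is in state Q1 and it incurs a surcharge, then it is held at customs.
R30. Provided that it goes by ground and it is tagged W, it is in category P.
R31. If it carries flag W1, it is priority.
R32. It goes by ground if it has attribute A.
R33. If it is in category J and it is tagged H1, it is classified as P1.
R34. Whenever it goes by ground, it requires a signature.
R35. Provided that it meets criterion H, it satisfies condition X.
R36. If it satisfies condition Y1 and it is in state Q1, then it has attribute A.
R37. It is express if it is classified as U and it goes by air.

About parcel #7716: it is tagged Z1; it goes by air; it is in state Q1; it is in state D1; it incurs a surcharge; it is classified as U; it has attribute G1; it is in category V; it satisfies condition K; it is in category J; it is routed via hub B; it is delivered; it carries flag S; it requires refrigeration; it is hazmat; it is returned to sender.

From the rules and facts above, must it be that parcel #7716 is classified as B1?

By R9 (it requires refrigeration, it satisfies condition K): it is classified as B.
By R10 (it is in category J, it is in state D1, it is delivered): it is international.
By R11 (it is in category V): it is in category D.
By R15 (it is classified as B): it is tagged N1.
By R28 (it is tagged Z1, it satisfies condition K): it is fragile.
By R29 (it is in state Q1, it incurs a surcharge): it is held at customs.
By R37 (it is classified as U, it goes by air): it is express.
By R4 (it is held at customs, it is in category D): it carries flag C.
By R5 (it carries flag C): it is tagged E.
By R7 (it is international, it is hazmat): it is classified as Z.
By R12 (it is fragile): it is consolidated.
By R20 (it is consolidated, it is tagged N1): it is priority.
By R22 (it is express): it satisfies condition Y1.
By R36 (it satisfies condition Y1, it is in state Q1): it has attribute A.
By R13 (it is priority, it is tagged E): it is tagged W.
By R32 (it has attribute A): it goes by ground.
By R30 (it goes by ground, it is tagged W): it is in category P.
By R21 (it is in category P): it satisfies condition X.
By R8 (it satisfies condition X, it is classified as Z): it is classified as B1.

Yes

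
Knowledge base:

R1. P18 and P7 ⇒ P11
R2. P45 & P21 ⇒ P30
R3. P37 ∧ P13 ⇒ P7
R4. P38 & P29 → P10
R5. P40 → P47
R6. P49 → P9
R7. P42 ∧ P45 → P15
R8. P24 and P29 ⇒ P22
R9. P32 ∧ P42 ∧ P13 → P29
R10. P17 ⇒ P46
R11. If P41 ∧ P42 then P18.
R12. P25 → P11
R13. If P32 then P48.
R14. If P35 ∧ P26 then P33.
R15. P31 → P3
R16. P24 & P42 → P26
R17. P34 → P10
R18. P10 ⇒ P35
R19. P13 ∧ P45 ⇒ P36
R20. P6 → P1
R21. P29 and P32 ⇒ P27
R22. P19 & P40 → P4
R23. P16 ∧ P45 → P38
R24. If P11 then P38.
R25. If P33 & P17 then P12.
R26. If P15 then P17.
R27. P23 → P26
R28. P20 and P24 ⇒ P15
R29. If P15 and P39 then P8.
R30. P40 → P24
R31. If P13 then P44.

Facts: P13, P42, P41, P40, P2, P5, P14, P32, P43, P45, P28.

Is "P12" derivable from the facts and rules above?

Forward chaining from the given facts derives: P47, P15, P29, P18, P48, P36, P27, P17, P24, P44, P22, P46, P26.
The only rule concluding P12 is R25, which needs P33; that is never established.

No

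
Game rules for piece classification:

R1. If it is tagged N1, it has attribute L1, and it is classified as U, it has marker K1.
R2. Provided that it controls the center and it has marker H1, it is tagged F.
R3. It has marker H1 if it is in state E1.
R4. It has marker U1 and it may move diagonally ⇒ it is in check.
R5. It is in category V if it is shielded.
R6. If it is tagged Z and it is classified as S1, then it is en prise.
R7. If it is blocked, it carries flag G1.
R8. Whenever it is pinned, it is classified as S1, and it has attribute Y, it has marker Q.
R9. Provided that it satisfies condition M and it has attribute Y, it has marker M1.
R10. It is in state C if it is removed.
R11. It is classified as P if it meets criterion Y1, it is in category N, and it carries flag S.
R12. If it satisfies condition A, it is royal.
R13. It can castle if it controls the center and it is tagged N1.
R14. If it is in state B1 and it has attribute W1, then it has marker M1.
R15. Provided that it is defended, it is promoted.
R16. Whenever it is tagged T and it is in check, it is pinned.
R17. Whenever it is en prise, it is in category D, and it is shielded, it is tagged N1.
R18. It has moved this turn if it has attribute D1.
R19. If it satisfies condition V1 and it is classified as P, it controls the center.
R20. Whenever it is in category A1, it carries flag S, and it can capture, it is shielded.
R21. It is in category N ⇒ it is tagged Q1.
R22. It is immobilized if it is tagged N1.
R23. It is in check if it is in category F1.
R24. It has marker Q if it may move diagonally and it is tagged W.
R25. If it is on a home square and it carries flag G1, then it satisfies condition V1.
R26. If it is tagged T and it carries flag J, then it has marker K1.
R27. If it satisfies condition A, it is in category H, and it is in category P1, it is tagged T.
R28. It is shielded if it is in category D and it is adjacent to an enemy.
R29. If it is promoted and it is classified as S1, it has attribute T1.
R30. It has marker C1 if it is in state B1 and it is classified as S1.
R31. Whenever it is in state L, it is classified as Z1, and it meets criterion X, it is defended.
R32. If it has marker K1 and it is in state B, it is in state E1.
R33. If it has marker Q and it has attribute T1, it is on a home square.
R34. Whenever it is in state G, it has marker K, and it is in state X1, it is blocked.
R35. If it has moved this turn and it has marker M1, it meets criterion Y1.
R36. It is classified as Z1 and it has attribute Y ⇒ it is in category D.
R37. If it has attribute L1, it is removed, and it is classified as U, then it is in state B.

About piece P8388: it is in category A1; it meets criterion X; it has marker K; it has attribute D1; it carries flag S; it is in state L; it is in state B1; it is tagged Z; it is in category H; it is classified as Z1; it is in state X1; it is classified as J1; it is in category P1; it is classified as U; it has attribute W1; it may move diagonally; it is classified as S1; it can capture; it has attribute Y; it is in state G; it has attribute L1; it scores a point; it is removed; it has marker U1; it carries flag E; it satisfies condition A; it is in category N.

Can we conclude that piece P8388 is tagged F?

Yes

By R4 (it has marker U1, it may move diagonally): it is in check.
By R6 (it is tagged Z, it is classified as S1): it is en prise.
By R14 (it is in state B1, it has attribute W1): it has marker M1.
By R18 (it has attribute D1): it has moved this turn.
By R20 (it is in category A1, it carries flag S, it can capture): it is shielded.
By R27 (it satisfies condition A, it is in category H, it is in category P1): it is tagged T.
By R31 (it is in state L, it is classified as Z1, it meets criterion X): it is defended.
By R34 (it is in state G, it has marker K, it is in state X1): it is blocked.
By R35 (it has moved this turn, it has marker M1): it meets criterion Y1.
By R36 (it is classified as Z1, it has attribute Y): it is in category D.
By R37 (it has attribute L1, it is removed, it is classified as U): it is in state B.
By R7 (it is blocked): it carries flag G1.
By R11 (it meets criterion Y1, it is in category N, it carries flag S): it is classified as P.
By R15 (it is defended): it is promoted.
By R16 (it is tagged T, it is in check): it is pinned.
By R17 (it is en prise, it is in category D, it is shielded): it is tagged N1.
By R29 (it is promoted, it is classified as S1): it has attribute T1.
By R1 (it is tagged N1, it has attribute L1, it is classified as U): it has marker K1.
By R8 (it is pinned, it is classified as S1, it has attribute Y): it has marker Q.
By R32 (it has marker K1, it is in state B): it is in state E1.
By R33 (it has marker Q, it has attribute T1): it is on a home square.
By R3 (it is in state E1): it has marker H1.
By R25 (it is on a home square, it carries flag G1): it satisfies condition V1.
By R19 (it satisfies condition V1, it is classified as P): it controls the center.
By R2 (it controls the center, it has marker H1): it is tagged F.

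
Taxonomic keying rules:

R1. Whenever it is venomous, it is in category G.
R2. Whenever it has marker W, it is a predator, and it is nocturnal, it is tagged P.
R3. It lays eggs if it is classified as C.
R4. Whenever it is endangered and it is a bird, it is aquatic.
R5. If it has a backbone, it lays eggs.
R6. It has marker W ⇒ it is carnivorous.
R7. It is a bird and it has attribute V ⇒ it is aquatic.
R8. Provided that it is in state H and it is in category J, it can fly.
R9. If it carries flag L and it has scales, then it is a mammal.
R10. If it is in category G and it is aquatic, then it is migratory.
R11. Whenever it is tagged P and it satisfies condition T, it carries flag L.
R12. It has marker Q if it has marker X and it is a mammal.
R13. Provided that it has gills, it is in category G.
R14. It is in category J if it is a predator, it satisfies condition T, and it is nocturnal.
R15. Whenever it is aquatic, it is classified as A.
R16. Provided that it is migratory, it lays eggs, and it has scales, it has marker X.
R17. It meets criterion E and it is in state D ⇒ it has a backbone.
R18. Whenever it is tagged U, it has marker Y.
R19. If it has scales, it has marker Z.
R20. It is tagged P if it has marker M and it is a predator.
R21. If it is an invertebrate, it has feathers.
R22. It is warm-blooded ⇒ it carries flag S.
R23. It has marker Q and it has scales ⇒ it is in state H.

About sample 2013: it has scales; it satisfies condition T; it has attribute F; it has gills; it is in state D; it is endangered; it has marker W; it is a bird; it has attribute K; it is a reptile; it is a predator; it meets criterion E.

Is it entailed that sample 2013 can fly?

No

Forward chaining from the given facts derives: is aquatic, is carnivorous, is in category G, is classified as A, has a backbone, has marker Z, lays eggs, is migratory, has marker X.
The only rule concluding "it can fly" is R8, which needs "it is in state H"; that is never established.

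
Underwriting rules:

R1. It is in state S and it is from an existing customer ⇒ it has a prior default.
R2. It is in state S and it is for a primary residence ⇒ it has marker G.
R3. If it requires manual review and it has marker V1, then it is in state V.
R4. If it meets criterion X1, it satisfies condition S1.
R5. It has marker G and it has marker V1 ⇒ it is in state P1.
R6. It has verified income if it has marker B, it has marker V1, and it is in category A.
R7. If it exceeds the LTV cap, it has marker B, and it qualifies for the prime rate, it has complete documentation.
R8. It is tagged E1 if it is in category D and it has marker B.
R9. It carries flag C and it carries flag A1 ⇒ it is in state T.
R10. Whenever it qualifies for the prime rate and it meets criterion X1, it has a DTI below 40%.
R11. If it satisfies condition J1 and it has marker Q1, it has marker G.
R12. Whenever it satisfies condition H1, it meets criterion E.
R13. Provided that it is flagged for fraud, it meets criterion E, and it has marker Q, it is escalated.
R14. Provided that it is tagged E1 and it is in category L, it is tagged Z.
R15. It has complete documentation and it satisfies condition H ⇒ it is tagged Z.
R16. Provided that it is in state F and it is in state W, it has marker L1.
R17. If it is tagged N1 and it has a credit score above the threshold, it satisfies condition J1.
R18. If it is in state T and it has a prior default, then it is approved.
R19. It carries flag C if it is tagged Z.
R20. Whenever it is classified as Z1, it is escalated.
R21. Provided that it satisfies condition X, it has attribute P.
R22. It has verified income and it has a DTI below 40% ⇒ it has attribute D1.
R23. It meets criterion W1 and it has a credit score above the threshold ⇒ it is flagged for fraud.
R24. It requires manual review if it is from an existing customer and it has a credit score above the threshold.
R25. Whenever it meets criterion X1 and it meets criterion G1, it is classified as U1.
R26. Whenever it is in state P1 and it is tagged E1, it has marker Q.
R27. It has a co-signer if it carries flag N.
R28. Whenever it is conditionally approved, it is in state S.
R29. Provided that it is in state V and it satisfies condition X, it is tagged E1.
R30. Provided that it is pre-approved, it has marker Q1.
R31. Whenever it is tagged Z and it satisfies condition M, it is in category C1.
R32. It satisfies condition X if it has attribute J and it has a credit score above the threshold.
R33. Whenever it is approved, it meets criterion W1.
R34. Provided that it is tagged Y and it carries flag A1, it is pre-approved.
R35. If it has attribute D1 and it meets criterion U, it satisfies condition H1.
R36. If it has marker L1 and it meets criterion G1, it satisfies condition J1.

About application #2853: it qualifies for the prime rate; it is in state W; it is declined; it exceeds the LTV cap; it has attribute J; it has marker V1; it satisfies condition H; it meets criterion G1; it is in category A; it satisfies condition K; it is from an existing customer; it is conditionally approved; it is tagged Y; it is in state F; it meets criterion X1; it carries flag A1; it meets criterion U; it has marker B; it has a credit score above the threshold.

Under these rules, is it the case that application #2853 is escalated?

Yes

By R6 (it has marker B, it has marker V1, it is in category A): it has verified income.
By R7 (it exceeds the LTV cap, it has marker B, it qualifies for the prime rate): it has complete documentation.
By R10 (it qualifies for the prime rate, it meets criterion X1): it has a DTI below 40%.
By R15 (it has complete documentation, it satisfies condition H): it is tagged Z.
By R16 (it is in state F, it is in state W): it has marker L1.
By R19 (it is tagged Z): it carries flag C.
By R22 (it has verified income, it has a DTI below 40%): it has attribute D1.
By R24 (it is from an existing customer, it has a credit score above the threshold): it requires manual review.
By R28 (it is conditionally approved): it is in state S.
By R32 (it has attribute J, it has a credit score above the threshold): it satisfies condition X.
By R34 (it is tagged Y, it carries flag A1): it is pre-approved.
By R35 (it has attribute D1, it meets criterion U): it satisfies condition H1.
By R36 (it has marker L1, it meets criterion G1): it satisfies condition J1.
By R1 (it is in state S, it is from an existing customer): it has a prior default.
By R3 (it requires manual review, it has marker V1): it is in state V.
By R9 (it carries flag C, it carries flag A1): it is in state T.
By R12 (it satisfies condition H1): it meets criterion E.
By R18 (it is in state T, it has a prior default): it is approved.
By R29 (it is in state V, it satisfies condition X): it is tagged E1.
By R30 (it is pre-approved): it has marker Q1.
By R33 (it is approved): it meets criterion W1.
By R11 (it satisfies condition J1, it has marker Q1): it has marker G.
By R23 (it meets criterion W1, it has a credit score above the threshold): it is flagged for fraud.
By R5 (it has marker G, it has marker V1): it is in state P1.
By R26 (it is in state P1, it is tagged E1): it has marker Q.
By R13 (it is flagged for fraud, it meets criterion E, it has marker Q): it is escalated.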